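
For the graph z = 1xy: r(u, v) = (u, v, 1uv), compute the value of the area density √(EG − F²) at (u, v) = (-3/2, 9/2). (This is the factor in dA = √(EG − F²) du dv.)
√(EG − F²)|_{(-3/2, 9/2)} = sqrt(94)/2

E = v^2 + 1, F = u*v, G = u^2 + 1, so EG − F² = u^2 + v^2 + 1. Taking the positive square root: √(EG − F²) = sqrt(u^2 + v^2 + 1). At (u, v) = (-3/2, 9/2): sqrt(94)/2.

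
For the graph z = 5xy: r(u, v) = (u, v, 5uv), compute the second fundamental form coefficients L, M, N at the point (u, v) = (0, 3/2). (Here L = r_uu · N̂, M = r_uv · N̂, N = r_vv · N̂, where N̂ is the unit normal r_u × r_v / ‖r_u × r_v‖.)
L = 0;  M = 10*sqrt(229)/229;  N = 0

Compute the unit normal N̂(u, v) = (-5*v/sqrt(25*u^2 + 25*v^2 + 1), -5*u/sqrt(25*u^2 + 25*v^2 + 1), 1/sqrt(25*u^2 + 25*v^2 + 1)), and the second partials r_uu, r_uv, r_vv. Take dot products:
  L(u, v) = r_uu · N̂ = 0,
  M(u, v) = r_uv · N̂ = 5/sqrt(25*u^2 + 25*v^2 + 1),
  N(u, v) = r_vv · N̂ = 0.
Evaluating at (u, v) = (0, 3/2):
  L = 0, M = 10*sqrt(229)/229, N = 0.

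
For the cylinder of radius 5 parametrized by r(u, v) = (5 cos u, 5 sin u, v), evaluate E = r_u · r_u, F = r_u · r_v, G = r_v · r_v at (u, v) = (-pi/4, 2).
E = 25;  F = 0;  G = 1

Partials: r_u = (-5*sin(u), 5*cos(u), 0), r_v = (0, 0, 1). As functions of (u, v):
  E = r_u · r_u = 25,
  F = r_u · r_v = 0,
  G = r_v · r_v = 1.
Evaluating at (u, v) = (-pi/4, 2): E = 25, F = 0, G = 1.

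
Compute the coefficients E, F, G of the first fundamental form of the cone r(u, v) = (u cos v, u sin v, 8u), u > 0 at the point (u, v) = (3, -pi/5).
E = 65;  F = 0;  G = 9

Partials: r_u = (cos(v), sin(v), 8), r_v = (-u*sin(v), u*cos(v), 0). As functions of (u, v):
  E = r_u · r_u = 65,
  F = r_u · r_v = 0,
  G = r_v · r_v = u^2.
Evaluating at (u, v) = (3, -pi/5): E = 65, F = 0, G = 9.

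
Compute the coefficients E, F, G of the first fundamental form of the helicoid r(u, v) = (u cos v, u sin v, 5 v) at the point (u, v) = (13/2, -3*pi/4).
E = 1;  F = 0;  G = 269/4

Partials: r_u = (cos(v), sin(v), 0), r_v = (-u*sin(v), u*cos(v), 5). As functions of (u, v):
  E = r_u · r_u = 1,
  F = r_u · r_v = 0,
  G = r_v · r_v = u^2 + 25.
Evaluating at (u, v) = (13/2, -3*pi/4): E = 1, F = 0, G = 269/4.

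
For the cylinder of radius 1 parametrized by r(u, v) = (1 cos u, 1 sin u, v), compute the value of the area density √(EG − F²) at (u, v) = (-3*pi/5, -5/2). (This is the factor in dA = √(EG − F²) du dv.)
√(EG − F²)|_{(-3*pi/5, -5/2)} = 1

E = 1, F = 0, G = 1, so EG − F² = 1. Taking the positive square root: √(EG − F²) = 1. At (u, v) = (-3*pi/5, -5/2): 1.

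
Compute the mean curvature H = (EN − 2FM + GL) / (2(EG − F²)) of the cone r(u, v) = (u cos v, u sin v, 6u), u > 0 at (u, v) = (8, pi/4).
H = 3*sqrt(37)/296

With E = 37, F = 0, G = u^2, L = 0, M = 0, N = 6*sqrt(37)*u^2/(37*Abs(u)), assemble
  H = (EN − 2FM + GL) / (2(EG − F²)) = 3*sqrt(37)/(37*Abs(u)).
At (u, v) = (8, pi/4): H = 3*sqrt(37)/296.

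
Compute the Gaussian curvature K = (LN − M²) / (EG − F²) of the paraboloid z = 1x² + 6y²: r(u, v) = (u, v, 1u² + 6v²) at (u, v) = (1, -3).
K = 24/1692601

Coefficients of the first fundamental form: E = 4*u^2 + 1, F = 24*u*v, G = 144*v^2 + 1.
Coefficients of the second fundamental form: L = 2/sqrt(4*u^2 + 144*v^2 + 1), M = 0, N = 12/sqrt(4*u^2 + 144*v^2 + 1).
Assemble K = (LN − M²)/(EG − F²) = 24/(16*u^4 + 1152*u^2*v^2 + 8*u^2 + 20736*v^4 + 288*v^2 + 1). At (u, v) = (1, -3): K = 24/1692601.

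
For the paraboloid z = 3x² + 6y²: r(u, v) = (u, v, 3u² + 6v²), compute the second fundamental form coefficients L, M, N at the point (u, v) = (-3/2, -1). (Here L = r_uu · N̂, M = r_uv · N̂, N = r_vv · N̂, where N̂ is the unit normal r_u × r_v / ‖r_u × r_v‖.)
L = 3*sqrt(226)/113;  M = 0;  N = 6*sqrt(226)/113

Compute the unit normal N̂(u, v) = (-6*u/sqrt(36*u^2 + 144*v^2 + 1), -12*v/sqrt(36*u^2 + 144*v^2 + 1), 1/sqrt(36*u^2 + 144*v^2 + 1)), and the second partials r_uu, r_uv, r_vv. Take dot products:
  L(u, v) = r_uu · N̂ = 6/sqrt(36*u^2 + 144*v^2 + 1),
  M(u, v) = r_uv · N̂ = 0,
  N(u, v) = r_vv · N̂ = 12/sqrt(36*u^2 + 144*v^2 + 1).
Evaluating at (u, v) = (-3/2, -1):
  L = 3*sqrt(226)/113, M = 0, N = 6*sqrt(226)/113.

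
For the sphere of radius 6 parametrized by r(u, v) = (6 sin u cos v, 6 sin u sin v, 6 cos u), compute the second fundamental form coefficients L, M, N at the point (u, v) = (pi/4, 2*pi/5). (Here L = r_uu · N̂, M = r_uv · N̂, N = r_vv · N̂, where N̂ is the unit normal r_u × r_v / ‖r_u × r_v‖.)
L = -6;  M = 0;  N = -3

Compute the unit normal N̂(u, v) = (sin(u)^2*cos(v)/Abs(sin(u)), sin(u)^2*sin(v)/Abs(sin(u)), sin(2*u)/(2*Abs(sin(u)))), and the second partials r_uu, r_uv, r_vv. Take dot products:
  L(u, v) = r_uu · N̂ = -6*sin(u)/Abs(sin(u)),
  M(u, v) = r_uv · N̂ = 0,
  N(u, v) = r_vv · N̂ = -6*sin(u)^3/Abs(sin(u)).
Evaluating at (u, v) = (pi/4, 2*pi/5):
  L = -6, M = 0, N = -3.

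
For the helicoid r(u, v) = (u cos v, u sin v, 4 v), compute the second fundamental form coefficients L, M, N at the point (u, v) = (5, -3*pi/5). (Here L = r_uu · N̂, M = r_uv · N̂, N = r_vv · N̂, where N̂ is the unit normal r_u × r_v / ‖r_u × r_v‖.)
L = 0;  M = -4*sqrt(41)/41;  N = 0

Compute the unit normal N̂(u, v) = (4*sin(v)/sqrt(u^2 + 16), -4*cos(v)/sqrt(u^2 + 16), u/sqrt(u^2 + 16)), and the second partials r_uu, r_uv, r_vv. Take dot products:
  L(u, v) = r_uu · N̂ = 0,
  M(u, v) = r_uv · N̂ = -4/sqrt(u^2 + 16),
  N(u, v) = r_vv · N̂ = 0.
Evaluating at (u, v) = (5, -3*pi/5):
  L = 0, M = -4*sqrt(41)/41, N = 0.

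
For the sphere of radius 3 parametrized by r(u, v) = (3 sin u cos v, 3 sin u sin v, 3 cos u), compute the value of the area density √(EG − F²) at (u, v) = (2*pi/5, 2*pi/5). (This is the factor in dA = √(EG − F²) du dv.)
√(EG − F²)|_{(2*pi/5, 2*pi/5)} = 9*sqrt(2*sqrt(5) + 10)/4

E = 9, F = 0, G = 9*sin(u)^2, so EG − F² = 81*sin(u)^2. Taking the positive square root: √(EG − F²) = 9*Abs(sin(u)). At (u, v) = (2*pi/5, 2*pi/5): 9*sqrt(2*sqrt(5) + 10)/4.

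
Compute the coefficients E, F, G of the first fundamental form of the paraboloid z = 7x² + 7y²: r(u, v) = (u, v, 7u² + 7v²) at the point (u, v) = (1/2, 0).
E = 50;  F = 0;  G = 1

Partials: r_u = (1, 0, 14*u), r_v = (0, 1, 14*v). As functions of (u, v):
  E = r_u · r_u = 196*u^2 + 1,
  F = r_u · r_v = 196*u*v,
  G = r_v · r_v = 196*v^2 + 1.
Evaluating at (u, v) = (1/2, 0): E = 50, F = 0, G = 1.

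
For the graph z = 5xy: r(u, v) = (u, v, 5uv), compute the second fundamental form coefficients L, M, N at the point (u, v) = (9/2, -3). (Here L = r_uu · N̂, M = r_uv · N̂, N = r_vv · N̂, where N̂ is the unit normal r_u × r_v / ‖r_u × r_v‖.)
L = 0;  M = 10*sqrt(2929)/2929;  N = 0

Compute the unit normal N̂(u, v) = (-5*v/sqrt(25*u^2 + 25*v^2 + 1), -5*u/sqrt(25*u^2 + 25*v^2 + 1), 1/sqrt(25*u^2 + 25*v^2 + 1)), and the second partials r_uu, r_uv, r_vv. Take dot products:
  L(u, v) = r_uu · N̂ = 0,
  M(u, v) = r_uv · N̂ = 5/sqrt(25*u^2 + 25*v^2 + 1),
  N(u, v) = r_vv · N̂ = 0.
Evaluating at (u, v) = (9/2, -3):
  L = 0, M = 10*sqrt(2929)/2929, N = 0.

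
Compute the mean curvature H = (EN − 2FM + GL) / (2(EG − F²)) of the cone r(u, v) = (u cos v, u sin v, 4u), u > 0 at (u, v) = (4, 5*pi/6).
H = sqrt(17)/34

With E = 17, F = 0, G = u^2, L = 0, M = 0, N = 4*sqrt(17)*u^2/(17*Abs(u)), assemble
  H = (EN − 2FM + GL) / (2(EG − F²)) = 2*sqrt(17)/(17*Abs(u)).
At (u, v) = (4, 5*pi/6): H = sqrt(17)/34.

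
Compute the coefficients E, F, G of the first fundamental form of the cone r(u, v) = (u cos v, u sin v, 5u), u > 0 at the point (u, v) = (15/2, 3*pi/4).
E = 26;  F = 0;  G = 225/4

Partials: r_u = (cos(v), sin(v), 5), r_v = (-u*sin(v), u*cos(v), 0). As functions of (u, v):
  E = r_u · r_u = 26,
  F = r_u · r_v = 0,
  G = r_v · r_v = u^2.
Evaluating at (u, v) = (15/2, 3*pi/4): E = 26, F = 0, G = 225/4.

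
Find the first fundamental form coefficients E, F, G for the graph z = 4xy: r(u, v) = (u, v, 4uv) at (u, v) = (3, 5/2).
E = 101;  F = 120;  G = 145

Partials: r_u = (1, 0, 4*v), r_v = (0, 1, 4*u). As functions of (u, v):
  E = r_u · r_u = 16*v^2 + 1,
  F = r_u · r_v = 16*u*v,
  G = r_v · r_v = 16*u^2 + 1.
Evaluating at (u, v) = (3, 5/2): E = 101, F = 120, G = 145.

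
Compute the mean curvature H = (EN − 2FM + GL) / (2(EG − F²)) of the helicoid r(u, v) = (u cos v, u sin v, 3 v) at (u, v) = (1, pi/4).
H = 0

With E = 1, F = 0, G = u^2 + 9, L = 0, M = -3/sqrt(u^2 + 9), N = 0, assemble
  H = (EN − 2FM + GL) / (2(EG − F²)) = 0.
At (u, v) = (1, pi/4): H = 0.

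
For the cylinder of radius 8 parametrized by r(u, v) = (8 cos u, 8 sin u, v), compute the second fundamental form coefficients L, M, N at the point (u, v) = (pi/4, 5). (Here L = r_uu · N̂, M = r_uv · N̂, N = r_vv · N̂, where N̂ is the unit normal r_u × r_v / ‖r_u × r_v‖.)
L = -8;  M = 0;  N = 0

Compute the unit normal N̂(u, v) = (cos(u), sin(u), 0), and the second partials r_uu, r_uv, r_vv. Take dot products:
  L(u, v) = r_uu · N̂ = -8,
  M(u, v) = r_uv · N̂ = 0,
  N(u, v) = r_vv · N̂ = 0.
Evaluating at (u, v) = (pi/4, 5):
  L = -8, M = 0, N = 0.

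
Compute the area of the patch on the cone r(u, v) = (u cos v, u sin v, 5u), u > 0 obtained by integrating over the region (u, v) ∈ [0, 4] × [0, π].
Area = 8*sqrt(26)*pi

Area = ∫∫ √(EG − F²) du dv with √(EG − F²) = sqrt(26)*Abs(u). Integrating over [0, 4] × [0, π] gives 8*sqrt(26)*pi.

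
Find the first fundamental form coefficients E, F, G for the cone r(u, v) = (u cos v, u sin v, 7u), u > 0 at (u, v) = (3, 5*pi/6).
E = 50;  F = 0;  G = 9

Partials: r_u = (cos(v), sin(v), 7), r_v = (-u*sin(v), u*cos(v), 0). As functions of (u, v):
  E = r_u · r_u = 50,
  F = r_u · r_v = 0,
  G = r_v · r_v = u^2.
Evaluating at (u, v) = (3, 5*pi/6): E = 50, F = 0, G = 9.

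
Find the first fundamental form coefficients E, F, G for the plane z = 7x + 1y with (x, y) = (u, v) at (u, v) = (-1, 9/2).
E = 50;  F = 7;  G = 2

Partials: r_u = (1, 0, 7), r_v = (0, 1, 1). As functions of (u, v):
  E = r_u · r_u = 50,
  F = r_u · r_v = 7,
  G = r_v · r_v = 2.
Evaluating at (u, v) = (-1, 9/2): E = 50, F = 7, G = 2.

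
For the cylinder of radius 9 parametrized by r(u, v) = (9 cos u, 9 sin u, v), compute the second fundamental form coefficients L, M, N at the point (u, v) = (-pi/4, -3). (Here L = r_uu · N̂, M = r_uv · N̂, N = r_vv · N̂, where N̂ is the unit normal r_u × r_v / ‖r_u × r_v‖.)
L = -9;  M = 0;  N = 0

Compute the unit normal N̂(u, v) = (cos(u), sin(u), 0), and the second partials r_uu, r_uv, r_vv. Take dot products:
  L(u, v) = r_uu · N̂ = -9,
  M(u, v) = r_uv · N̂ = 0,
  N(u, v) = r_vv · N̂ = 0.
Evaluating at (u, v) = (-pi/4, -3):
  L = -9, M = 0, N = 0.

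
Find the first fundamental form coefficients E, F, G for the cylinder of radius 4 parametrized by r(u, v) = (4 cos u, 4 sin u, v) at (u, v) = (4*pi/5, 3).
E = 16;  F = 0;  G = 1

Partials: r_u = (-4*sin(u), 4*cos(u), 0), r_v = (0, 0, 1). As functions of (u, v):
  E = r_u · r_u = 16,
  F = r_u · r_v = 0,
  G = r_v · r_v = 1.
Evaluating at (u, v) = (4*pi/5, 3): E = 16, F = 0, G = 1.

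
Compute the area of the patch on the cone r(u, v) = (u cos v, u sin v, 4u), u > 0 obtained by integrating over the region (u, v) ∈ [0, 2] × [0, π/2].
Area = sqrt(17)*pi

Area = ∫∫ √(EG − F²) du dv with √(EG − F²) = sqrt(17)*Abs(u). Integrating over [0, 2] × [0, π/2] gives sqrt(17)*pi.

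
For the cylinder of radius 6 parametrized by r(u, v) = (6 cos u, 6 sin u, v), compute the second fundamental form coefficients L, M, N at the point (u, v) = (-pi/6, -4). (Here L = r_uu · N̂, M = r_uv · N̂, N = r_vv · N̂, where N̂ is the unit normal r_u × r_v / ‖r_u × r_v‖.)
L = -6;  M = 0;  N = 0

Compute the unit normal N̂(u, v) = (cos(u), sin(u), 0), and the second partials r_uu, r_uv, r_vv. Take dot products:
  L(u, v) = r_uu · N̂ = -6,
  M(u, v) = r_uv · N̂ = 0,
  N(u, v) = r_vv · N̂ = 0.
Evaluating at (u, v) = (-pi/6, -4):
  L = -6, M = 0, N = 0.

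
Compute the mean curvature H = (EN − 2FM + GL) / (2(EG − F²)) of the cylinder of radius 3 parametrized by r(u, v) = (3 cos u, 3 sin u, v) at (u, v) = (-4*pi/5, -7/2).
H = -1/6

With E = 9, F = 0, G = 1, L = -3, M = 0, N = 0, assemble
  H = (EN − 2FM + GL) / (2(EG − F²)) = -1/6.
At (u, v) = (-4*pi/5, -7/2): H = -1/6.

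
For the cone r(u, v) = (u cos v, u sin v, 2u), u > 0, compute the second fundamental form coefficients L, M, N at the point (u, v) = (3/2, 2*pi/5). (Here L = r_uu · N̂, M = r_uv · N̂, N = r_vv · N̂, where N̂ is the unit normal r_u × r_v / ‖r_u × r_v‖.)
L = 0;  M = 0;  N = 3*sqrt(5)/5

Compute the unit normal N̂(u, v) = (-2*sqrt(5)*u*cos(v)/(5*Abs(u)), -2*sqrt(5)*u*sin(v)/(5*Abs(u)), sqrt(5)*u/(5*Abs(u))), and the second partials r_uu, r_uv, r_vv. Take dot products:
  L(u, v) = r_uu · N̂ = 0,
  M(u, v) = r_uv · N̂ = 0,
  N(u, v) = r_vv · N̂ = 2*sqrt(5)*u^2/(5*Abs(u)).
Evaluating at (u, v) = (3/2, 2*pi/5):
  L = 0, M = 0, N = 3*sqrt(5)/5.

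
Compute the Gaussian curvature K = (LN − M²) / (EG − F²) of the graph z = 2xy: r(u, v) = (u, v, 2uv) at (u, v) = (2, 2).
K = -4/1089

Coefficients of the first fundamental form: E = 4*v^2 + 1, F = 4*u*v, G = 4*u^2 + 1.
Coefficients of the second fundamental form: L = 0, M = 2/sqrt(4*u^2 + 4*v^2 + 1), N = 0.
Assemble K = (LN − M²)/(EG − F²) = -4/(16*u^4 + 32*u^2*v^2 + 8*u^2 + 16*v^4 + 8*v^2 + 1). At (u, v) = (2, 2): K = -4/1089.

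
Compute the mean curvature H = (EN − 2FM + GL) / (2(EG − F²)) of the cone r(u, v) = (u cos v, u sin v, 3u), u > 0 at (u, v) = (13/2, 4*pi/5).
H = 3*sqrt(10)/130

With E = 10, F = 0, G = u^2, L = 0, M = 0, N = 3*sqrt(10)*u^2/(10*Abs(u)), assemble
  H = (EN − 2FM + GL) / (2(EG − F²)) = 3*sqrt(10)/(20*Abs(u)).
At (u, v) = (13/2, 4*pi/5): H = 3*sqrt(10)/130.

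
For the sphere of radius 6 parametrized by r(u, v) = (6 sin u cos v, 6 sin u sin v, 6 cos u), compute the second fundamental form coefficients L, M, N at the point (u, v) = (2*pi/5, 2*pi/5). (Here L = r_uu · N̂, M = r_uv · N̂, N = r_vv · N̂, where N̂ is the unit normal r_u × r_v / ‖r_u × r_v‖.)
L = -6;  M = 0;  N = -15/4 - 3*sqrt(5)/4

Compute the unit normal N̂(u, v) = (sin(u)^2*cos(v)/Abs(sin(u)), sin(u)^2*sin(v)/Abs(sin(u)), sin(2*u)/(2*Abs(sin(u)))), and the second partials r_uu, r_uv, r_vv. Take dot products:
  L(u, v) = r_uu · N̂ = -6*sin(u)/Abs(sin(u)),
  M(u, v) = r_uv · N̂ = 0,
  N(u, v) = r_vv · N̂ = -6*sin(u)^3/Abs(sin(u)).
Evaluating at (u, v) = (2*pi/5, 2*pi/5):
  L = -6, M = 0, N = -15/4 - 3*sqrt(5)/4.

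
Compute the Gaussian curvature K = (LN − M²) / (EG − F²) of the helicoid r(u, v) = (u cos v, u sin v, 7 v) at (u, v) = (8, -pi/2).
K = -49/12769

Coefficients of the first fundamental form: E = 1, F = 0, G = u^2 + 49.
Coefficients of the second fundamental form: L = 0, M = -7/sqrt(u^2 + 49), N = 0.
Assemble K = (LN − M²)/(EG − F²) = -49/(u^2 + 49)^2. At (u, v) = (8, -pi/2): K = -49/12769.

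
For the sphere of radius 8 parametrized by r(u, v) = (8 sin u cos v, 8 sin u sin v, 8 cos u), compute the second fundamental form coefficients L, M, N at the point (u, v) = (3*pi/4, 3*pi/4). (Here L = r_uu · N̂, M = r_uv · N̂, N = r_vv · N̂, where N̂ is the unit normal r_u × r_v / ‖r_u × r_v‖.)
L = -8;  M = 0;  N = -4

Compute the unit normal N̂(u, v) = (sin(u)^2*cos(v)/Abs(sin(u)), sin(u)^2*sin(v)/Abs(sin(u)), sin(2*u)/(2*Abs(sin(u)))), and the second partials r_uu, r_uv, r_vv. Take dot products:
  L(u, v) = r_uu · N̂ = -8*sin(u)/Abs(sin(u)),
  M(u, v) = r_uv · N̂ = 0,
  N(u, v) = r_vv · N̂ = -8*sin(u)^3/Abs(sin(u)).
Evaluating at (u, v) = (3*pi/4, 3*pi/4):
  L = -8, M = 0, N = -4.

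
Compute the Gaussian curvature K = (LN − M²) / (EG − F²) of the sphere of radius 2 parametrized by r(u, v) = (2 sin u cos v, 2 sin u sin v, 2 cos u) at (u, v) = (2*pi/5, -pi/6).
K = 1/4

Coefficients of the first fundamental form: E = 4, F = 0, G = 4*sin(u)^2.
Coefficients of the second fundamental form: L = -2*sin(u)/Abs(sin(u)), M = 0, N = -2*sin(u)^3/Abs(sin(u)).
Assemble K = (LN − M²)/(EG − F²) = 1/4. At (u, v) = (2*pi/5, -pi/6): K = 1/4.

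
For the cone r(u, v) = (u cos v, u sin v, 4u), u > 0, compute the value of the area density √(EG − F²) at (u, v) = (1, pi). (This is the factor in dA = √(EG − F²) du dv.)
√(EG − F²)|_{(1, pi)} = sqrt(17)

E = 17, F = 0, G = u^2, so EG − F² = 17*u^2. Taking the positive square root: √(EG − F²) = sqrt(17)*Abs(u). At (u, v) = (1, pi): sqrt(17).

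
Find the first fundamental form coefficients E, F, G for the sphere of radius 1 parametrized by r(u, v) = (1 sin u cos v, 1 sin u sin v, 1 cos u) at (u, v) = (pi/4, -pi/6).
E = 1;  F = 0;  G = 1/2

Partials: r_u = (cos(u)*cos(v), sin(v)*cos(u), -sin(u)), r_v = (-sin(u)*sin(v), sin(u)*cos(v), 0). As functions of (u, v):
  E = r_u · r_u = 1,
  F = r_u · r_v = 0,
  G = r_v · r_v = sin(u)^2.
Evaluating at (u, v) = (pi/4, -pi/6): E = 1, F = 0, G = 1/2.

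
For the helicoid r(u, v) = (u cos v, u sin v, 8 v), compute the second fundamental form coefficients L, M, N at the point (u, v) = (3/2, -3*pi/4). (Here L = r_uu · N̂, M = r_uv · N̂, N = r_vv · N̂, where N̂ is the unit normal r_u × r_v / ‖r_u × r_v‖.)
L = 0;  M = -16*sqrt(265)/265;  N = 0

Compute the unit normal N̂(u, v) = (8*sin(v)/sqrt(u^2 + 64), -8*cos(v)/sqrt(u^2 + 64), u/sqrt(u^2 + 64)), and the second partials r_uu, r_uv, r_vv. Take dot products:
  L(u, v) = r_uu · N̂ = 0,
  M(u, v) = r_uv · N̂ = -8/sqrt(u^2 + 64),
  N(u, v) = r_vv · N̂ = 0.
Evaluating at (u, v) = (3/2, -3*pi/4):
  L = 0, M = -16*sqrt(265)/265, N = 0.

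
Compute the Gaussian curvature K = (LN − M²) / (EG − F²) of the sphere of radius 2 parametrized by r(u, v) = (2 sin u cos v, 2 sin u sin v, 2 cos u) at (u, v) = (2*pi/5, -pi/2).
K = 1/4

Coefficients of the first fundamental form: E = 4, F = 0, G = 4*sin(u)^2.
Coefficients of the second fundamental form: L = -2*sin(u)/Abs(sin(u)), M = 0, N = -2*sin(u)^3/Abs(sin(u)).
Assemble K = (LN − M²)/(EG − F²) = 1/4. At (u, v) = (2*pi/5, -pi/2): K = 1/4.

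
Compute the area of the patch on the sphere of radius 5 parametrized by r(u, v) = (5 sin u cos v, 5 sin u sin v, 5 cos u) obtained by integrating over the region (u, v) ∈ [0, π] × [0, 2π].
Area = 100*pi

Area = ∫∫ √(EG − F²) du dv with √(EG − F²) = 25*Abs(sin(u)). Integrating over [0, π] × [0, 2π] gives 100*pi.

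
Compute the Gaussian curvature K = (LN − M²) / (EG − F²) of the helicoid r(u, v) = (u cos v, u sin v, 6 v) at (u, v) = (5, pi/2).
K = -36/3721

Coefficients of the first fundamental form: E = 1, F = 0, G = u^2 + 36.
Coefficients of the second fundamental form: L = 0, M = -6/sqrt(u^2 + 36), N = 0.
Assemble K = (LN − M²)/(EG − F²) = -36/(u^2 + 36)^2. At (u, v) = (5, pi/2): K = -36/3721.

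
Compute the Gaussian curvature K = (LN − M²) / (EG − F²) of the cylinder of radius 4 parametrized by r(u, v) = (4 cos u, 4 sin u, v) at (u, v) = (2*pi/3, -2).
K = 0

Coefficients of the first fundamental form: E = 16, F = 0, G = 1.
Coefficients of the second fundamental form: L = -4, M = 0, N = 0.
Assemble K = (LN − M²)/(EG − F²) = 0. At (u, v) = (2*pi/3, -2): K = 0.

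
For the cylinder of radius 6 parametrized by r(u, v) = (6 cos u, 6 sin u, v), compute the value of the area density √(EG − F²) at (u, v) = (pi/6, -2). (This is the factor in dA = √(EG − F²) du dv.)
√(EG − F²)|_{(pi/6, -2)} = 6

E = 36, F = 0, G = 1, so EG − F² = 36. Taking the positive square root: √(EG − F²) = 6. At (u, v) = (pi/6, -2): 6.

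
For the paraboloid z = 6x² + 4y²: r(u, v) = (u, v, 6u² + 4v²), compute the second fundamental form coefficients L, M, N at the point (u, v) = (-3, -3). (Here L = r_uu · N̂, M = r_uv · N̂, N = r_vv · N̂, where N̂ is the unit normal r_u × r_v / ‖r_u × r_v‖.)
L = 12*sqrt(1873)/1873;  M = 0;  N = 8*sqrt(1873)/1873

Compute the unit normal N̂(u, v) = (-12*u/sqrt(144*u^2 + 64*v^2 + 1), -8*v/sqrt(144*u^2 + 64*v^2 + 1), 1/sqrt(144*u^2 + 64*v^2 + 1)), and the second partials r_uu, r_uv, r_vv. Take dot products:
  L(u, v) = r_uu · N̂ = 12/sqrt(144*u^2 + 64*v^2 + 1),
  M(u, v) = r_uv · N̂ = 0,
  N(u, v) = r_vv · N̂ = 8/sqrt(144*u^2 + 64*v^2 + 1).
Evaluating at (u, v) = (-3, -3):
  L = 12*sqrt(1873)/1873, M = 0, N = 8*sqrt(1873)/1873.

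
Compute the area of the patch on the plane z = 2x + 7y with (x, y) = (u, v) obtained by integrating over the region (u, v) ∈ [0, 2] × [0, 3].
Area = 18*sqrt(6)

Area = ∫∫ √(EG − F²) du dv with √(EG − F²) = 3*sqrt(6). Integrating over [0, 2] × [0, 3] gives 18*sqrt(6).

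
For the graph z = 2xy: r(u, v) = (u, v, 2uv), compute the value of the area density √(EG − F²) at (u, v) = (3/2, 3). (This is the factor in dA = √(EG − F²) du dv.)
√(EG − F²)|_{(3/2, 3)} = sqrt(46)

E = 4*v^2 + 1, F = 4*u*v, G = 4*u^2 + 1, so EG − F² = 4*u^2 + 4*v^2 + 1. Taking the positive square root: √(EG − F²) = sqrt(4*u^2 + 4*v^2 + 1). At (u, v) = (3/2, 3): sqrt(46).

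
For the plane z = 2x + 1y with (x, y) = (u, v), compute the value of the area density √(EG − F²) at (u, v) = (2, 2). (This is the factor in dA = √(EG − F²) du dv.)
√(EG − F²)|_{(2, 2)} = sqrt(6)

E = 5, F = 2, G = 2, so EG − F² = 6. Taking the positive square root: √(EG − F²) = sqrt(6). At (u, v) = (2, 2): sqrt(6).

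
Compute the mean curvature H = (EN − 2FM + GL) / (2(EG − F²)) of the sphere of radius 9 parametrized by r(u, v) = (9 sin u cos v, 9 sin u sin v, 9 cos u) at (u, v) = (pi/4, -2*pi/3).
H = -1/9

With E = 81, F = 0, G = 81*sin(u)^2, L = -9*sin(u)/Abs(sin(u)), M = 0, N = -9*sin(u)^3/Abs(sin(u)), assemble
  H = (EN − 2FM + GL) / (2(EG − F²)) = -sin(u)/(9*Abs(sin(u))).
At (u, v) = (pi/4, -2*pi/3): H = -1/9.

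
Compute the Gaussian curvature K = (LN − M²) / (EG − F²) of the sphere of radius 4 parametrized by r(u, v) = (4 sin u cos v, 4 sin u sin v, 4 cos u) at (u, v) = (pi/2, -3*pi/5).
K = 1/16

Coefficients of the first fundamental form: E = 16, F = 0, G = 16*sin(u)^2.
Coefficients of the second fundamental form: L = -4*sin(u)/Abs(sin(u)), M = 0, N = -4*sin(u)^3/Abs(sin(u)).
Assemble K = (LN − M²)/(EG − F²) = 1/16. At (u, v) = (pi/2, -3*pi/5): K = 1/16.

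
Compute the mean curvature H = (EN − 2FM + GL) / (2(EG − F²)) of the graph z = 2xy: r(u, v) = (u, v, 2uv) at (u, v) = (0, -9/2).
H = 0

With E = 4*v^2 + 1, F = 4*u*v, G = 4*u^2 + 1, L = 0, M = 2/sqrt(4*u^2 + 4*v^2 + 1), N = 0, assemble
  H = (EN − 2FM + GL) / (2(EG − F²)) = -8*u*v/(4*u^2 + 4*v^2 + 1)^(3/2).
At (u, v) = (0, -9/2): H = 0.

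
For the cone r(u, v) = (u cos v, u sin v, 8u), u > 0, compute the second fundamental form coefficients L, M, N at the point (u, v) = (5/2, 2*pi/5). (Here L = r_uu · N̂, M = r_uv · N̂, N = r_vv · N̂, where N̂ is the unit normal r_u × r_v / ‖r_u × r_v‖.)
L = 0;  M = 0;  N = 4*sqrt(65)/13

Compute the unit normal N̂(u, v) = (-8*sqrt(65)*u*cos(v)/(65*Abs(u)), -8*sqrt(65)*u*sin(v)/(65*Abs(u)), sqrt(65)*u/(65*Abs(u))), and the second partials r_uu, r_uv, r_vv. Take dot products:
  L(u, v) = r_uu · N̂ = 0,
  M(u, v) = r_uv · N̂ = 0,
  N(u, v) = r_vv · N̂ = 8*sqrt(65)*u^2/(65*Abs(u)).
Evaluating at (u, v) = (5/2, 2*pi/5):
  L = 0, M = 0, N = 4*sqrt(65)/13.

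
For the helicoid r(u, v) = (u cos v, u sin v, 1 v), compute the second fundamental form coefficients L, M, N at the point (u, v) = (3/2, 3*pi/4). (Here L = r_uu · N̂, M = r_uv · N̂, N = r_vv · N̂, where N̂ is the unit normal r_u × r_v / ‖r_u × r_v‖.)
L = 0;  M = -2*sqrt(13)/13;  N = 0

Compute the unit normal N̂(u, v) = (sin(v)/sqrt(u^2 + 1), -cos(v)/sqrt(u^2 + 1), u/sqrt(u^2 + 1)), and the second partials r_uu, r_uv, r_vv. Take dot products:
  L(u, v) = r_uu · N̂ = 0,
  M(u, v) = r_uv · N̂ = -1/sqrt(u^2 + 1),
  N(u, v) = r_vv · N̂ = 0.
Evaluating at (u, v) = (3/2, 3*pi/4):
  L = 0, M = -2*sqrt(13)/13, N = 0.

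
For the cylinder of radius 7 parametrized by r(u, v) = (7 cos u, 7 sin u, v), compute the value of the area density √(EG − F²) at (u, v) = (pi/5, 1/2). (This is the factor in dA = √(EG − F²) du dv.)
√(EG − F²)|_{(pi/5, 1/2)} = 7

E = 49, F = 0, G = 1, so EG − F² = 49. Taking the positive square root: √(EG − F²) = 7. At (u, v) = (pi/5, 1/2): 7.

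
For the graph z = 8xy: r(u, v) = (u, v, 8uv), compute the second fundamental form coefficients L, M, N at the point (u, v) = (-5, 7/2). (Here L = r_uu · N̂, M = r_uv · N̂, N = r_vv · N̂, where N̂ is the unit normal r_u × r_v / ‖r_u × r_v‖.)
L = 0;  M = 8*sqrt(265)/795;  N = 0

Compute the unit normal N̂(u, v) = (-8*v/sqrt(64*u^2 + 64*v^2 + 1), -8*u/sqrt(64*u^2 + 64*v^2 + 1), 1/sqrt(64*u^2 + 64*v^2 + 1)), and the second partials r_uu, r_uv, r_vv. Take dot products:
  L(u, v) = r_uu · N̂ = 0,
  M(u, v) = r_uv · N̂ = 8/sqrt(64*u^2 + 64*v^2 + 1),
  N(u, v) = r_vv · N̂ = 0.
Evaluating at (u, v) = (-5, 7/2):
  L = 0, M = 8*sqrt(265)/795, N = 0.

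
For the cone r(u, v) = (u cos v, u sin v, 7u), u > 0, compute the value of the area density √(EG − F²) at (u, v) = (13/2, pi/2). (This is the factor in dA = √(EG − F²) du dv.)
√(EG − F²)|_{(13/2, pi/2)} = 65*sqrt(2)/2

E = 50, F = 0, G = u^2, so EG − F² = 50*u^2. Taking the positive square root: √(EG − F²) = 5*sqrt(2)*Abs(u). At (u, v) = (13/2, pi/2): 65*sqrt(2)/2.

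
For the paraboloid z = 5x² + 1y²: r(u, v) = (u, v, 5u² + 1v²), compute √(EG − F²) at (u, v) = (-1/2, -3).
√(EG − F²)|_{(-1/2, -3)} = sqrt(62)

E = 100*u^2 + 1, F = 20*u*v, G = 4*v^2 + 1; EG − F² = 100*u^2 + 4*v^2 + 1; √(EG − F²) = sqrt(100*u^2 + 4*v^2 + 1). At the given point: sqrt(62).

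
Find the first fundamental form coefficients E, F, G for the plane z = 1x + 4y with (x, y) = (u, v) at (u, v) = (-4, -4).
E = 2;  F = 4;  G = 17

Partials: r_u = (1, 0, 1), r_v = (0, 1, 4). As functions of (u, v):
  E = r_u · r_u = 2,
  F = r_u · r_v = 4,
  G = r_v · r_v = 17.
Evaluating at (u, v) = (-4, -4): E = 2, F = 4, G = 17.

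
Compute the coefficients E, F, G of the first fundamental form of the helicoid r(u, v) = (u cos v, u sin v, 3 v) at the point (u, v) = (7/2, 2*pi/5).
E = 1;  F = 0;  G = 85/4

Partials: r_u = (cos(v), sin(v), 0), r_v = (-u*sin(v), u*cos(v), 3). As functions of (u, v):
  E = r_u · r_u = 1,
  F = r_u · r_v = 0,
  G = r_v · r_v = u^2 + 9.
Evaluating at (u, v) = (7/2, 2*pi/5): E = 1, F = 0, G = 85/4.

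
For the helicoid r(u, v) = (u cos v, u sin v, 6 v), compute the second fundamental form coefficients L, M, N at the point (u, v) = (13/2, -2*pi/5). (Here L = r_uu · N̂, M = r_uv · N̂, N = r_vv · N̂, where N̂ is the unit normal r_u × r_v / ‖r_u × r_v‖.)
L = 0;  M = -12*sqrt(313)/313;  N = 0

Compute the unit normal N̂(u, v) = (6*sin(v)/sqrt(u^2 + 36), -6*cos(v)/sqrt(u^2 + 36), u/sqrt(u^2 + 36)), and the second partials r_uu, r_uv, r_vv. Take dot products:
  L(u, v) = r_uu · N̂ = 0,
  M(u, v) = r_uv · N̂ = -6/sqrt(u^2 + 36),
  N(u, v) = r_vv · N̂ = 0.
Evaluating at (u, v) = (13/2, -2*pi/5):
  L = 0, M = -12*sqrt(313)/313, N = 0.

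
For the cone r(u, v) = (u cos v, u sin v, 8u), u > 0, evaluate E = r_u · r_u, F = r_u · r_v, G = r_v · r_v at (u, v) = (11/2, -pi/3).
E = 65;  F = 0;  G = 121/4

Partials: r_u = (cos(v), sin(v), 8), r_v = (-u*sin(v), u*cos(v), 0). As functions of (u, v):
  E = r_u · r_u = 65,
  F = r_u · r_v = 0,
  G = r_v · r_v = u^2.
Evaluating at (u, v) = (11/2, -pi/3): E = 65, F = 0, G = 121/4.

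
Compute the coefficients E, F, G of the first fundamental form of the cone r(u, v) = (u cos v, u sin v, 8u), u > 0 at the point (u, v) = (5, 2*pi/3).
E = 65;  F = 0;  G = 25

Partials: r_u = (cos(v), sin(v), 8), r_v = (-u*sin(v), u*cos(v), 0). As functions of (u, v):
  E = r_u · r_u = 65,
  F = r_u · r_v = 0,
  G = r_v · r_v = u^2.
Evaluating at (u, v) = (5, 2*pi/3): E = 65, F = 0, G = 25.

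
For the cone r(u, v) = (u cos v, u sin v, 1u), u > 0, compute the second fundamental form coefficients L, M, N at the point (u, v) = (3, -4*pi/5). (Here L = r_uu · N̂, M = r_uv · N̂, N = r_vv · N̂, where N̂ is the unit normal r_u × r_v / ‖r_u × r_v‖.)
L = 0;  M = 0;  N = 3*sqrt(2)/2

Compute the unit normal N̂(u, v) = (-sqrt(2)*u*cos(v)/(2*Abs(u)), -sqrt(2)*u*sin(v)/(2*Abs(u)), sqrt(2)*u/(2*Abs(u))), and the second partials r_uu, r_uv, r_vv. Take dot products:
  L(u, v) = r_uu · N̂ = 0,
  M(u, v) = r_uv · N̂ = 0,
  N(u, v) = r_vv · N̂ = sqrt(2)*u^2/(2*Abs(u)).
Evaluating at (u, v) = (3, -4*pi/5):
  L = 0, M = 0, N = 3*sqrt(2)/2.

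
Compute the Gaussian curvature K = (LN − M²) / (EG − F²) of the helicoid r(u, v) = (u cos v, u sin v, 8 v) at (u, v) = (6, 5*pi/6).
K = -4/625

Coefficients of the first fundamental form: E = 1, F = 0, G = u^2 + 64.
Coefficients of the second fundamental form: L = 0, M = -8/sqrt(u^2 + 64), N = 0.
Assemble K = (LN − M²)/(EG − F²) = -64/(u^2 + 64)^2. At (u, v) = (6, 5*pi/6): K = -4/625.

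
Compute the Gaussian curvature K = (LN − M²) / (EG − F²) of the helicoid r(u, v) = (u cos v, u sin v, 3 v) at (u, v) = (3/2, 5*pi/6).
K = -16/225

Coefficients of the first fundamental form: E = 1, F = 0, G = u^2 + 9.
Coefficients of the second fundamental form: L = 0, M = -3/sqrt(u^2 + 9), N = 0.
Assemble K = (LN − M²)/(EG − F²) = -9/(u^2 + 9)^2. At (u, v) = (3/2, 5*pi/6): K = -16/225.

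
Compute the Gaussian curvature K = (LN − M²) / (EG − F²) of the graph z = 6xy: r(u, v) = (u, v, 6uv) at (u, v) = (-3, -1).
K = -36/130321

Coefficients of the first fundamental form: E = 36*v^2 + 1, F = 36*u*v, G = 36*u^2 + 1.
Coefficients of the second fundamental form: L = 0, M = 6/sqrt(36*u^2 + 36*v^2 + 1), N = 0.
Assemble K = (LN − M²)/(EG − F²) = -36/(1296*u^4 + 2592*u^2*v^2 + 72*u^2 + 1296*v^4 + 72*v^2 + 1). At (u, v) = (-3, -1): K = -36/130321.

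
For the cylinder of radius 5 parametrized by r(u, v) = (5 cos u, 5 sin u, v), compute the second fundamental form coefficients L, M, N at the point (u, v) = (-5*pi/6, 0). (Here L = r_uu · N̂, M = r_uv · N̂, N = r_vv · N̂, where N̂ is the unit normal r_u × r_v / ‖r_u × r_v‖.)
L = -5;  M = 0;  N = 0

Compute the unit normal N̂(u, v) = (cos(u), sin(u), 0), and the second partials r_uu, r_uv, r_vv. Take dot products:
  L(u, v) = r_uu · N̂ = -5,
  M(u, v) = r_uv · N̂ = 0,
  N(u, v) = r_vv · N̂ = 0.
Evaluating at (u, v) = (-5*pi/6, 0):
  L = -5, M = 0, N = 0.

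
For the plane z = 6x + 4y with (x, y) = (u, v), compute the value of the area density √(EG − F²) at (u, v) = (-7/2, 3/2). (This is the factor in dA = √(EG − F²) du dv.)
√(EG − F²)|_{(-7/2, 3/2)} = sqrt(53)

E = 37, F = 24, G = 17, so EG − F² = 53. Taking the positive square root: √(EG − F²) = sqrt(53). At (u, v) = (-7/2, 3/2): sqrt(53).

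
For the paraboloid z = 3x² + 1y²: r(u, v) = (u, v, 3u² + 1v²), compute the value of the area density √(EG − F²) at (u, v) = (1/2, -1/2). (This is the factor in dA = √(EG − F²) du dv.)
√(EG − F²)|_{(1/2, -1/2)} = sqrt(11)

E = 36*u^2 + 1, F = 12*u*v, G = 4*v^2 + 1, so EG − F² = 36*u^2 + 4*v^2 + 1. Taking the positive square root: √(EG − F²) = sqrt(36*u^2 + 4*v^2 + 1). At (u, v) = (1/2, -1/2): sqrt(11).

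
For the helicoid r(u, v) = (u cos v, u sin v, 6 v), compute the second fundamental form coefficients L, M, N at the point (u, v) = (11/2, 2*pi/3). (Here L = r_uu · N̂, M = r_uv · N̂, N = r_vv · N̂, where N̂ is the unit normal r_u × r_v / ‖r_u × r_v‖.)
L = 0;  M = -12*sqrt(265)/265;  N = 0

Compute the unit normal N̂(u, v) = (6*sin(v)/sqrt(u^2 + 36), -6*cos(v)/sqrt(u^2 + 36), u/sqrt(u^2 + 36)), and the second partials r_uu, r_uv, r_vv. Take dot products:
  L(u, v) = r_uu · N̂ = 0,
  M(u, v) = r_uv · N̂ = -6/sqrt(u^2 + 36),
  N(u, v) = r_vv · N̂ = 0.
Evaluating at (u, v) = (11/2, 2*pi/3):
  L = 0, M = -12*sqrt(265)/265, N = 0.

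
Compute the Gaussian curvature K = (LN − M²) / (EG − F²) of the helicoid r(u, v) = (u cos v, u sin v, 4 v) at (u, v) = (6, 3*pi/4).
K = -1/169

Coefficients of the first fundamental form: E = 1, F = 0, G = u^2 + 16.
Coefficients of the second fundamental form: L = 0, M = -4/sqrt(u^2 + 16), N = 0.
Assemble K = (LN − M²)/(EG − F²) = -16/(u^2 + 16)^2. At (u, v) = (6, 3*pi/4): K = -1/169.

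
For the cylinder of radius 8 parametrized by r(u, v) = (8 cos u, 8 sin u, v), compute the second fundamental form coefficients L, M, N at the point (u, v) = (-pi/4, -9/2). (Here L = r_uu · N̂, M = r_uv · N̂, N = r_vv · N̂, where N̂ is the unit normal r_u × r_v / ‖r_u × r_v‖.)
L = -8;  M = 0;  N = 0

Compute the unit normal N̂(u, v) = (cos(u), sin(u), 0), and the second partials r_uu, r_uv, r_vv. Take dot products:
  L(u, v) = r_uu · N̂ = -8,
  M(u, v) = r_uv · N̂ = 0,
  N(u, v) = r_vv · N̂ = 0.
Evaluating at (u, v) = (-pi/4, -9/2):
  L = -8, M = 0, N = 0.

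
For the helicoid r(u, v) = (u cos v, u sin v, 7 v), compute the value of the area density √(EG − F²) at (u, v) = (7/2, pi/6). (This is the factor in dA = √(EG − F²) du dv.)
√(EG − F²)|_{(7/2, pi/6)} = 7*sqrt(5)/2

E = 1, F = 0, G = u^2 + 49, so EG − F² = u^2 + 49. Taking the positive square root: √(EG − F²) = sqrt(u^2 + 49). At (u, v) = (7/2, pi/6): 7*sqrt(5)/2.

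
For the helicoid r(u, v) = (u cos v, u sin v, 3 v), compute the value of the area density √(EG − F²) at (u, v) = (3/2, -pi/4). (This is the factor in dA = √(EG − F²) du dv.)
√(EG − F²)|_{(3/2, -pi/4)} = 3*sqrt(5)/2

E = 1, F = 0, G = u^2 + 9, so EG − F² = u^2 + 9. Taking the positive square root: √(EG − F²) = sqrt(u^2 + 9). At (u, v) = (3/2, -pi/4): 3*sqrt(5)/2.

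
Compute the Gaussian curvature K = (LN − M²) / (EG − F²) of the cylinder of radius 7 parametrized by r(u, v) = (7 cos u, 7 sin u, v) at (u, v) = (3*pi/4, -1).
K = 0

Coefficients of the first fundamental form: E = 49, F = 0, G = 1.
Coefficients of the second fundamental form: L = -7, M = 0, N = 0.
Assemble K = (LN − M²)/(EG − F²) = 0. At (u, v) = (3*pi/4, -1): K = 0.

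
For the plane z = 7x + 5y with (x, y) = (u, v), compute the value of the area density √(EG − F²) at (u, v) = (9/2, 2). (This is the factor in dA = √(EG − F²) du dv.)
√(EG − F²)|_{(9/2, 2)} = 5*sqrt(3)

E = 50, F = 35, G = 26, so EG − F² = 75. Taking the positive square root: √(EG − F²) = 5*sqrt(3). At (u, v) = (9/2, 2): 5*sqrt(3).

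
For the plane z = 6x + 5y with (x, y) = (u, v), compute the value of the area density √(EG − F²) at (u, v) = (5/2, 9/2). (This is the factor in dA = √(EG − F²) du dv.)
√(EG − F²)|_{(5/2, 9/2)} = sqrt(62)

E = 37, F = 30, G = 26, so EG − F² = 62. Taking the positive square root: √(EG − F²) = sqrt(62). At (u, v) = (5/2, 9/2): sqrt(62).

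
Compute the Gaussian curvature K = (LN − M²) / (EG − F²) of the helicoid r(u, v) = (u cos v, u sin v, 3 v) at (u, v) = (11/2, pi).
K = -144/24649

Coefficients of the first fundamental form: E = 1, F = 0, G = u^2 + 9.
Coefficients of the second fundamental form: L = 0, M = -3/sqrt(u^2 + 9), N = 0.
Assemble K = (LN − M²)/(EG − F²) = -9/(u^2 + 9)^2. At (u, v) = (11/2, pi): K = -144/24649.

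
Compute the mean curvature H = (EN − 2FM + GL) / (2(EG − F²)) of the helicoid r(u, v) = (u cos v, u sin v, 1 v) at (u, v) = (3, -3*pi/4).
H = 0

With E = 1, F = 0, G = u^2 + 1, L = 0, M = -1/sqrt(u^2 + 1), N = 0, assemble
  H = (EN − 2FM + GL) / (2(EG − F²)) = 0.
At (u, v) = (3, -3*pi/4): H = 0.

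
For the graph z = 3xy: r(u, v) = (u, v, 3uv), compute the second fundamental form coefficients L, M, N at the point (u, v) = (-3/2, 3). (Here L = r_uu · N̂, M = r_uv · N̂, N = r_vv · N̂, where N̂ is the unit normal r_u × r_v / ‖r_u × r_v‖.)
L = 0;  M = 6*sqrt(409)/409;  N = 0

Compute the unit normal N̂(u, v) = (-3*v/sqrt(9*u^2 + 9*v^2 + 1), -3*u/sqrt(9*u^2 + 9*v^2 + 1), 1/sqrt(9*u^2 + 9*v^2 + 1)), and the second partials r_uu, r_uv, r_vv. Take dot products:
  L(u, v) = r_uu · N̂ = 0,
  M(u, v) = r_uv · N̂ = 3/sqrt(9*u^2 + 9*v^2 + 1),
  N(u, v) = r_vv · N̂ = 0.
Evaluating at (u, v) = (-3/2, 3):
  L = 0, M = 6*sqrt(409)/409, N = 0.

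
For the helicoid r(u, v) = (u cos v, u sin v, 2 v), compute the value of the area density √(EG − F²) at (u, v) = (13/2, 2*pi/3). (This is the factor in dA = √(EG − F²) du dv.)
√(EG − F²)|_{(13/2, 2*pi/3)} = sqrt(185)/2

E = 1, F = 0, G = u^2 + 4, so EG − F² = u^2 + 4. Taking the positive square root: √(EG − F²) = sqrt(u^2 + 4). At (u, v) = (13/2, 2*pi/3): sqrt(185)/2.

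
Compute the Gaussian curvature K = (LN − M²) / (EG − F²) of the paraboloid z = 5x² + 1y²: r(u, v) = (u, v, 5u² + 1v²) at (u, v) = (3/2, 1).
K = 1/2645

Coefficients of the first fundamental form: E = 100*u^2 + 1, F = 20*u*v, G = 4*v^2 + 1.
Coefficients of the second fundamental form: L = 10/sqrt(100*u^2 + 4*v^2 + 1), M = 0, N = 2/sqrt(100*u^2 + 4*v^2 + 1).
Assemble K = (LN − M²)/(EG − F²) = 20/(10000*u^4 + 800*u^2*v^2 + 200*u^2 + 16*v^4 + 8*v^2 + 1). At (u, v) = (3/2, 1): K = 1/2645.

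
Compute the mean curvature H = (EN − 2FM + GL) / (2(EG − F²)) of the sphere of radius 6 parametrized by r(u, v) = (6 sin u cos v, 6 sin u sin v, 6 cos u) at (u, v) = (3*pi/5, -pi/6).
H = -1/6

With E = 36, F = 0, G = 36*sin(u)^2, L = -6*sin(u)/Abs(sin(u)), M = 0, N = -6*sin(u)^3/Abs(sin(u)), assemble
  H = (EN − 2FM + GL) / (2(EG − F²)) = -sin(u)/(6*Abs(sin(u))).
At (u, v) = (3*pi/5, -pi/6): H = -1/6.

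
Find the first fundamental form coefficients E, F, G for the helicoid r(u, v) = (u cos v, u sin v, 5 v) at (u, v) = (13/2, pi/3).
E = 1;  F = 0;  G = 269/4

Partials: r_u = (cos(v), sin(v), 0), r_v = (-u*sin(v), u*cos(v), 5). As functions of (u, v):
  E = r_u · r_u = 1,
  F = r_u · r_v = 0,
  G = r_v · r_v = u^2 + 25.
Evaluating at (u, v) = (13/2, pi/3): E = 1, F = 0, G = 269/4.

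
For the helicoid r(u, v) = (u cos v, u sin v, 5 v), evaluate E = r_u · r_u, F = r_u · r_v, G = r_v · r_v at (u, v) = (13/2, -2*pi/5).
E = 1;  F = 0;  G = 269/4

Partials: r_u = (cos(v), sin(v), 0), r_v = (-u*sin(v), u*cos(v), 5). As functions of (u, v):
  E = r_u · r_u = 1,
  F = r_u · r_v = 0,
  G = r_v · r_v = u^2 + 25.
Evaluating at (u, v) = (13/2, -2*pi/5): E = 1, F = 0, G = 269/4.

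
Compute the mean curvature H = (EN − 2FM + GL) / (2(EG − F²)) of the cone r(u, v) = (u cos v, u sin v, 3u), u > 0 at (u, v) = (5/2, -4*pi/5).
H = 3*sqrt(10)/50

With E = 10, F = 0, G = u^2, L = 0, M = 0, N = 3*sqrt(10)*u^2/(10*Abs(u)), assemble
  H = (EN − 2FM + GL) / (2(EG − F²)) = 3*sqrt(10)/(20*Abs(u)).
At (u, v) = (5/2, -4*pi/5): H = 3*sqrt(10)/50.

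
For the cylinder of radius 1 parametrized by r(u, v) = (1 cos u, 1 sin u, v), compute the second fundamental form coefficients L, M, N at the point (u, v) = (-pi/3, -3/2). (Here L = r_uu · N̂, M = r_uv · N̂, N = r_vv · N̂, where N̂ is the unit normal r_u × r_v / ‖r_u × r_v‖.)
L = -1;  M = 0;  N = 0

Compute the unit normal N̂(u, v) = (cos(u), sin(u), 0), and the second partials r_uu, r_uv, r_vv. Take dot products:
  L(u, v) = r_uu · N̂ = -1,
  M(u, v) = r_uv · N̂ = 0,
  N(u, v) = r_vv · N̂ = 0.
Evaluating at (u, v) = (-pi/3, -3/2):
  L = -1, M = 0, N = 0.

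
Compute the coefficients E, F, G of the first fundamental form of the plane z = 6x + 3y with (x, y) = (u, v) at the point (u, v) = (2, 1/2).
E = 37;  F = 18;  G = 10

Partials: r_u = (1, 0, 6), r_v = (0, 1, 3). As functions of (u, v):
  E = r_u · r_u = 37,
  F = r_u · r_v = 18,
  G = r_v · r_v = 10.
Evaluating at (u, v) = (2, 1/2): E = 37, F = 18, G = 10.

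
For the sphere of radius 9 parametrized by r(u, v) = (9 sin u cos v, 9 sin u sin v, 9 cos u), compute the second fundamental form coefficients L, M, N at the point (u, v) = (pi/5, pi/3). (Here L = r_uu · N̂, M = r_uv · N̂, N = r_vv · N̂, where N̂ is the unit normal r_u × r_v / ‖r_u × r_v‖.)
L = -9;  M = 0;  N = -45/8 + 9*sqrt(5)/8

Compute the unit normal N̂(u, v) = (sin(u)^2*cos(v)/Abs(sin(u)), sin(u)^2*sin(v)/Abs(sin(u)), sin(2*u)/(2*Abs(sin(u)))), and the second partials r_uu, r_uv, r_vv. Take dot products:
  L(u, v) = r_uu · N̂ = -9*sin(u)/Abs(sin(u)),
  M(u, v) = r_uv · N̂ = 0,
  N(u, v) = r_vv · N̂ = -9*sin(u)^3/Abs(sin(u)).
Evaluating at (u, v) = (pi/5, pi/3):
  L = -9, M = 0, N = -45/8 + 9*sqrt(5)/8.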